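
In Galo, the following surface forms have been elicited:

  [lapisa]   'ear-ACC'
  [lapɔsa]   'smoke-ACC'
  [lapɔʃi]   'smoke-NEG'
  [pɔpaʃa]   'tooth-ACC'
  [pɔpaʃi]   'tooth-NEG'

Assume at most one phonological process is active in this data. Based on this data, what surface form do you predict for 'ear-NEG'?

[lapiʃi]

The root 'smoke' surfaces as [lapɔsa] and [lapɔʃi], with a stem-final [s] ~ [ʃ] alternation.
The stem 'tooth' ([pɔpaʃa], [pɔpaʃi]) shows [ʃ] unchanged in both environments, so [ʃ] cannot be basic with [s] derived before the ACC suffix.
So /s/ is underlying, and a rule of palatalization before a front vowel — /s/ becomes palato-alveolar [ʃ] before a front vowel — gives [ʃ].
From [lapisa] the stem 'ear' is /lapis/; before a front vowel this yields [lapiʃi].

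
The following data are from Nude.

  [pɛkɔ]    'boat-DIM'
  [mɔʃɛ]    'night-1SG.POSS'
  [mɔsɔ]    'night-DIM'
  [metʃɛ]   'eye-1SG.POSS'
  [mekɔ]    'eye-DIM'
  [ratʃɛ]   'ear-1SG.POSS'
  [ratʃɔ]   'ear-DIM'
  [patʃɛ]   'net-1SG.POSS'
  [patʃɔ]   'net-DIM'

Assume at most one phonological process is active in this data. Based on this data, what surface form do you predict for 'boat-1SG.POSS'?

'eye' shows [tʃ] ~ [k] at the end of the stem ([metʃɛ] vs [mekɔ]).
The stem 'net' ([patʃɛ], [patʃɔ]) shows [tʃ] unchanged in both environments, so [tʃ] cannot be basic with [k] derived before the DIM suffix.
The underlying segment must be /k/; /k/ and /s/ become palato-alveolar [tʃ] and [ʃ] before a front vowel, yielding [tʃ] there.
From [pɛkɔ] the stem 'boat' is /pɛk/; before a front vowel this yields [pɛtʃɛ].

[pɛtʃɛ]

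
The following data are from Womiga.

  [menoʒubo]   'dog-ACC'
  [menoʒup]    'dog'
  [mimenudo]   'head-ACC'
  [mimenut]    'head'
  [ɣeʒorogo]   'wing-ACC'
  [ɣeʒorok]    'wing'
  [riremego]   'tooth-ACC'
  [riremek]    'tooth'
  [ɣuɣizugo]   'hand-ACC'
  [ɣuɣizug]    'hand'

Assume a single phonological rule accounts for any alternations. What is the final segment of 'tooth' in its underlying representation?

/k/

The stem for 'tooth' ends in [g] in [riremego] but [k] in [riremek].
The stem 'hand' ([ɣuɣizugo], [ɣuɣizug]) shows [g] unchanged in both environments, so [g] cannot be basic with [k] derived in isolation.
Therefore /k/ is basic and [g] is derived by intervocalic voicing (voiceless stops become voiced between vowels).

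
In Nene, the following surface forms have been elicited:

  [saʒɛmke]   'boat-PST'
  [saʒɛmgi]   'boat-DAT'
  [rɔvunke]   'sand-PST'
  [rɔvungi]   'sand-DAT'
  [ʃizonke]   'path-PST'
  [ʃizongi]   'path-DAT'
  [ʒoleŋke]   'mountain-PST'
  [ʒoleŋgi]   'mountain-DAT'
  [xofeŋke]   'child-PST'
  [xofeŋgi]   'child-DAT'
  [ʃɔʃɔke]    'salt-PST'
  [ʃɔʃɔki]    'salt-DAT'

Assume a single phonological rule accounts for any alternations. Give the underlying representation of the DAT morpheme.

/-gi/

The DAT suffix surfaces as [-gi] and [-ki], depending on the final segment of the stem.
By contrast the PST suffix keeps its initial [k] throughout — that segment must be underlying.
So the underlying form is /-gi/, and voiced stops become voiceless after a vowel.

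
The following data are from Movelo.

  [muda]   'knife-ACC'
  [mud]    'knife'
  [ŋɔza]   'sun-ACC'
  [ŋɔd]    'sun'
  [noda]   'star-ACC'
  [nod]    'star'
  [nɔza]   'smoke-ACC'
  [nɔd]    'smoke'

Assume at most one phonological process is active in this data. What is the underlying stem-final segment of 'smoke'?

The stem for 'smoke' ends in [z] in [nɔza] but [d] in [nɔd].
Compare 'star', with invariant [d] in [noda] and [nod]: an analysis with underlying /d/ and a rule producing [z] before the ACC suffix would wrongly predict alternation here too.
Therefore /z/ is basic and [d] is derived by word-final hardening (voiced fricatives become stops word-finally).

/z/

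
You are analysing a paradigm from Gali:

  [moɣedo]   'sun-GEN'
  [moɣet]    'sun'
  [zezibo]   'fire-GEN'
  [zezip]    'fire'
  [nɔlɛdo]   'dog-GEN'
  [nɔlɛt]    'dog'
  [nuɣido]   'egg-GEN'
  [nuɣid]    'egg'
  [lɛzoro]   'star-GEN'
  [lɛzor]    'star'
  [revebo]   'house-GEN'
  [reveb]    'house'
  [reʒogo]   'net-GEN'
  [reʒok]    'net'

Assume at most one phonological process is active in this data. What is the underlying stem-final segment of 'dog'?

/t/

The stem for 'dog' ends in [d] in [nɔlɛdo] but [t] in [nɔlɛt].
The stem 'egg' ([nuɣido], [nuɣid]) shows [d] unchanged in both environments, so [d] cannot be basic with [t] derived in isolation.
The alternation reflects intervocalic voicing: voiceless stops become voiced between vowels. /t/ is underlying.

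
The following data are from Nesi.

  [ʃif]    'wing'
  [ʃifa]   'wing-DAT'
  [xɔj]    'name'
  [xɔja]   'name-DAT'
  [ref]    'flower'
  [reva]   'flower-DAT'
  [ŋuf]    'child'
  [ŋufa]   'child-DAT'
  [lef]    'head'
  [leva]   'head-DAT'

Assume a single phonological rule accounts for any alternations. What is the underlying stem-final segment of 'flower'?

The stem for 'flower' ends in [f] in [ref] but [v] in [reva].
Compare 'wing', with invariant [f] in [ʃif] and [ʃifa]: an analysis with underlying /f/ and a rule producing [v] before the DAT suffix would wrongly predict alternation here too.
The underlying segment must be /v/; voiced obstruents become voiceless word-finally, yielding [f] there.

/v/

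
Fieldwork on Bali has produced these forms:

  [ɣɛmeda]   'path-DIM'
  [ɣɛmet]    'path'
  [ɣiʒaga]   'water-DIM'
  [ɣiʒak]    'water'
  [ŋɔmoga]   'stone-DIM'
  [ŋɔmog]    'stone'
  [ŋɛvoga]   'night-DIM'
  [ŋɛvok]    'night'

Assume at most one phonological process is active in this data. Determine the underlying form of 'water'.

/ɣiʒak/

The stem for 'water' ends in [g] in [ɣiʒaga] but [k] in [ɣiʒak].
The stem 'stone' ([ŋɔmoga], [ŋɔmog]) shows [g] unchanged in both environments, so [g] cannot be basic with [k] derived in isolation.
So /k/ is underlying, and a rule of intervocalic voicing — voiceless stops become voiced between vowels — gives [g].
So 'water' = /ɣiʒak/.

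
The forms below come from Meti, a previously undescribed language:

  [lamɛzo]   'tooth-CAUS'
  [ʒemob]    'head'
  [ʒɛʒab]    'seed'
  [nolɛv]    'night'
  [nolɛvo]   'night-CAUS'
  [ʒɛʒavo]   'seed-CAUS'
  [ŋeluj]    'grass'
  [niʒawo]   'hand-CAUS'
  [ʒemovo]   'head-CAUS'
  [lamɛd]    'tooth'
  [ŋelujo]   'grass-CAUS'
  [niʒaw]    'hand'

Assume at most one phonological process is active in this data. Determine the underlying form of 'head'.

In [ʒemob] and [ʒemovo] the final segment of 'head' alternates: [b] ~ [v].
If /v/ were underlying and a rule turned it into [b] in isolation, 'night' would also alternate; but it has [v] in both [nolɛv] and [nolɛvo].
The alternation reflects intervocalic spirantization: voiced stops become fricatives between vowels. /b/ is underlying.

/ʒemob/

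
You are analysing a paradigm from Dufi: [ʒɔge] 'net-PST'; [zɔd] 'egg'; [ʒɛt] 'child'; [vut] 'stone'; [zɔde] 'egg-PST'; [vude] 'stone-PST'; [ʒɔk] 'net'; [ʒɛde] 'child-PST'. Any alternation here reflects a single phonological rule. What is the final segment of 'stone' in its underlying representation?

The stem for 'stone' ends in [d] in [vude] but [t] in [vut].
But 'egg' keeps [d] in both environments ([zɔde], [zɔd]), so there is no rule changing /d/ to [t] in isolation.
Therefore /t/ is basic and [d] is derived by intervocalic voicing (voiceless stops become voiced between vowels).

/t/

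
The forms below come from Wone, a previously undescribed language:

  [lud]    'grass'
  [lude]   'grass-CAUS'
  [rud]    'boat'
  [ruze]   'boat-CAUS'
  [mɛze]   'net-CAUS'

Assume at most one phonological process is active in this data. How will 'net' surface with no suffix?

'boat' shows [d] ~ [z] at the end of the stem ([rud] vs [ruze]).
But 'grass' keeps [d] in both environments ([lud], [lude]), so there is no rule changing /d/ to [z] before the CAUS suffix.
The underlying segment must be /z/; voiced fricatives become stops word-finally, yielding [d] there.
The one attested form of 'net', [mɛze], shows underlying /mɛz/. Applying the same rule word-finally gives [mɛd].

[mɛd]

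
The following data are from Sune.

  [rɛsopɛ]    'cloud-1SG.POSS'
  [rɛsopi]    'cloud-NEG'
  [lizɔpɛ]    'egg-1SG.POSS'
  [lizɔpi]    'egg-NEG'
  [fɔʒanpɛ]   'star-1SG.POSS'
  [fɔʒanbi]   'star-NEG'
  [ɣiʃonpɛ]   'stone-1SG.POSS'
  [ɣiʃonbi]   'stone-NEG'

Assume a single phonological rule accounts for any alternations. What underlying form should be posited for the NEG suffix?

The NEG suffix surfaces as [-bi] and [-pi], depending on the final segment of the stem.
By contrast the 1SG.POSS suffix keeps its initial [p] throughout — that segment must be underlying.
So the underlying form is /-bi/, and voiced stops become voiceless after a vowel.

/-bi/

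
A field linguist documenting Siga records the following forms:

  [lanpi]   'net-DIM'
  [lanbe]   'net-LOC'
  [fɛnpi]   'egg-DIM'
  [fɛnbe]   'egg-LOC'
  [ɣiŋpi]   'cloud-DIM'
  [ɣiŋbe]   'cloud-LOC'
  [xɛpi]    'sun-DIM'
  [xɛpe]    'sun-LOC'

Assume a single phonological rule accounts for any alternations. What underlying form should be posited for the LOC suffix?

The LOC suffix surfaces as [-be] and [-pe], depending on the final segment of the stem.
By contrast the DIM suffix keeps its initial [p] throughout — that segment must be underlying.
The LOC suffix is therefore /-be/ underlyingly, with post-vocalic devoicing: voiced stops become voiceless after a vowel.

/-be/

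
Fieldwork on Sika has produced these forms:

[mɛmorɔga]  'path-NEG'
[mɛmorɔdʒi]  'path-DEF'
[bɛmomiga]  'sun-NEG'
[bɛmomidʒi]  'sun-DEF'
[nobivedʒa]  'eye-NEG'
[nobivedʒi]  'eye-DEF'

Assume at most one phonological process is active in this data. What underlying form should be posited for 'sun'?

/bɛmomig/

In [bɛmomiga] and [bɛmomidʒi] the final segment of 'sun' alternates: [g] ~ [dʒ].
Compare 'eye', with invariant [dʒ] in [nobivedʒa] and [nobivedʒi]: an analysis with underlying /dʒ/ and a rule producing [g] before the NEG suffix would wrongly predict alternation here too.
So /g/ is underlying, and a rule of palatalization before a front vowel — /g/ becomes palato-alveolar [dʒ] before a front vowel — gives [dʒ].
The underlying form of 'sun' is therefore /bɛmomig/.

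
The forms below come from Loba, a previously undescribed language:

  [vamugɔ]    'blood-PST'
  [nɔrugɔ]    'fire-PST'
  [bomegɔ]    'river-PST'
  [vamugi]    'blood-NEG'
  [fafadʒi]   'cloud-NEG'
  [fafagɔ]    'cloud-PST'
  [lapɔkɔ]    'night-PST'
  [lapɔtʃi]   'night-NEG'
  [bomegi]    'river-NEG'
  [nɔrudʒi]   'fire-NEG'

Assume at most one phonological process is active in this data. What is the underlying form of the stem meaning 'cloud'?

'cloud' shows [dʒ] ~ [g] at the end of the stem ([fafadʒi] vs [fafagɔ]).
But 'river' keeps [g] in both environments ([bomegi], [bomegɔ]), so there is no rule changing /g/ to [dʒ] before the NEG suffix.
So /dʒ/ is underlying, and a rule of depalatalization — palato-alveolar /tʃ/ and /dʒ/ become [k] and [g] when no front vowel follows — gives [g].

/fafadʒ/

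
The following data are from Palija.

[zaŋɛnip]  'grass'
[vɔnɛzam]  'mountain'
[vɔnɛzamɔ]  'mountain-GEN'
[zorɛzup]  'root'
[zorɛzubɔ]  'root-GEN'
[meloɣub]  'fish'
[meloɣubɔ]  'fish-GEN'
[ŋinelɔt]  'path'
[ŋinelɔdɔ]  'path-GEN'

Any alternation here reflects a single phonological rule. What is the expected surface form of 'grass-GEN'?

The stem for 'root' ends in [p] in [zorɛzup] but [b] in [zorɛzubɔ].
But 'fish' keeps [b] in both environments ([meloɣub], [meloɣubɔ]), so there is no rule changing /b/ to [p] in isolation.
So /p/ is underlying, and a rule of intervocalic voicing — voiceless stops become voiced between vowels — gives [b].
The one attested form of 'grass', [zaŋɛnip], shows underlying /zaŋɛnip/. Applying the same rule between vowels gives [zaŋɛnibɔ].

[zaŋɛnibɔ]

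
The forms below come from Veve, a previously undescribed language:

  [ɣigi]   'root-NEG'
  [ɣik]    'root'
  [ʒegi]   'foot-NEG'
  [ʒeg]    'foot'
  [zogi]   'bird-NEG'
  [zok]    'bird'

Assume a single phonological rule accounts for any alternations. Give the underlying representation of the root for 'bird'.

/zok/

In [zogi] and [zok] the final segment of 'bird' alternates: [g] ~ [k].
If /g/ were underlying and a rule turned it into [k] in isolation, 'foot' would also alternate; but it has [g] in both [ʒegi] and [ʒeg].
Therefore /k/ is basic and [g] is derived by intervocalic voicing (voiceless stops become voiced between vowels).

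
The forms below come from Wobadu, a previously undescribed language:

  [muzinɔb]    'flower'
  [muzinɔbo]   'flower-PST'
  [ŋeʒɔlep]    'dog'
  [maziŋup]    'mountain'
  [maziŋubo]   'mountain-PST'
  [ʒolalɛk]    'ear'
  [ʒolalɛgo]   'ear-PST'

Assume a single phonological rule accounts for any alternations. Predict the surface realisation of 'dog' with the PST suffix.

In [maziŋup] and [maziŋubo] the final segment of 'mountain' alternates: [p] ~ [b].
The stem 'flower' ([muzinɔb], [muzinɔbo]) shows [b] unchanged in both environments, so [b] cannot be basic with [p] derived in isolation.
Therefore /p/ is basic and [b] is derived by intervocalic voicing (voiceless stops become voiced between vowels).
From [ŋeʒɔlep] the stem 'dog' is /ŋeʒɔlep/; between vowels this yields [ŋeʒɔlebo].

[ŋeʒɔlebo]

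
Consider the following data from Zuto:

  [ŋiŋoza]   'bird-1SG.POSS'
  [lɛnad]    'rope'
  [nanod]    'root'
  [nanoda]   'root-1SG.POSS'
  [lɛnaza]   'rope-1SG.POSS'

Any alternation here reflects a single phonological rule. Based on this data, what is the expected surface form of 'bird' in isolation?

[ŋiŋod]

The root 'rope' surfaces as [lɛnad] and [lɛnaza], with a stem-final [d] ~ [z] alternation.
But 'root' keeps [d] in both environments ([nanod], [nanoda]), so there is no rule changing /d/ to [z] before the 1SG.POSS suffix.
Therefore /z/ is basic and [d] is derived by word-final hardening (voiced fricatives become stops word-finally).
From [ŋiŋoza] the stem 'bird' is /ŋiŋoz/; word-finally this yields [ŋiŋod].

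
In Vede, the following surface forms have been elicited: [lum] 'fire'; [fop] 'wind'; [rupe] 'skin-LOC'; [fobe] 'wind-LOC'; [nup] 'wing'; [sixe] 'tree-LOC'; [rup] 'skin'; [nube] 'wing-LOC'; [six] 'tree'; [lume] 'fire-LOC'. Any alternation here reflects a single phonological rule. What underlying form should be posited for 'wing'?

/nub/

In [nube] and [nup] the final segment of 'wing' alternates: [b] ~ [p].
The stem 'skin' ([rupe], [rup]) shows [p] unchanged in both environments, so [p] cannot be basic with [b] derived before the LOC suffix.
Therefore /b/ is basic and [p] is derived by word-final obstruent devoicing (voiced obstruents become voiceless word-finally).
Hence 'wing' is /nub/ underlyingly.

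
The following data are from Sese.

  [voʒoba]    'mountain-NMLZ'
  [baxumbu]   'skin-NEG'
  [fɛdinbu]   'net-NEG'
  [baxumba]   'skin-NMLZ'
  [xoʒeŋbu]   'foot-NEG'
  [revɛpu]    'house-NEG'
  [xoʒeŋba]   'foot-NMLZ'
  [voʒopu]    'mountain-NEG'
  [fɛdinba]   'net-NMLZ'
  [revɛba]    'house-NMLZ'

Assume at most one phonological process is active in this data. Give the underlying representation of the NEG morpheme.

The NEG suffix surfaces as [-bu] and [-pu], depending on the final segment of the stem.
By contrast the NMLZ suffix keeps its initial [b] throughout — that segment must be underlying.
So the underlying form is /-pu/, and voiceless stops become voiced after a nasal.

/-pu/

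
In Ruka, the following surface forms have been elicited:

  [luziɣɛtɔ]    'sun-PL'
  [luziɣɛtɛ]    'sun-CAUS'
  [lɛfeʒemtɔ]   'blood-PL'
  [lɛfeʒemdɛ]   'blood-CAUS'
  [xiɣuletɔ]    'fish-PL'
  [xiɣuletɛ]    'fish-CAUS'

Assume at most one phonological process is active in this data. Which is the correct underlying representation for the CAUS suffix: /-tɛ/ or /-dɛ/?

/-dɛ/

The CAUS suffix surfaces as [-dɛ] and [-tɛ], depending on the final segment of the stem.
The PL suffix, which begins with [t], is invariant after every stem; so [t] is not altered by any rule here.
The CAUS suffix is therefore /-dɛ/ underlyingly, with post-vocalic devoicing: voiced stops become voiceless after a vowel.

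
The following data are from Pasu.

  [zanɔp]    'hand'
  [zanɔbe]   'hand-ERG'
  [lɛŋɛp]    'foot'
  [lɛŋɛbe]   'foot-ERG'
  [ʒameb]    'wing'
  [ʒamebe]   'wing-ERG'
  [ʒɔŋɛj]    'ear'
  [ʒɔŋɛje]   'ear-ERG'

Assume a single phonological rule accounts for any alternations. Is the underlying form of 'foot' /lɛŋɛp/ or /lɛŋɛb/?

The root 'foot' surfaces as [lɛŋɛp] and [lɛŋɛbe], with a stem-final [p] ~ [b] alternation.
But 'wing' keeps [b] in both environments ([ʒameb], [ʒamebe]), so there is no rule changing /b/ to [p] in isolation.
The alternation reflects intervocalic voicing: voiceless stops become voiced between vowels. /p/ is underlying.

/lɛŋɛp/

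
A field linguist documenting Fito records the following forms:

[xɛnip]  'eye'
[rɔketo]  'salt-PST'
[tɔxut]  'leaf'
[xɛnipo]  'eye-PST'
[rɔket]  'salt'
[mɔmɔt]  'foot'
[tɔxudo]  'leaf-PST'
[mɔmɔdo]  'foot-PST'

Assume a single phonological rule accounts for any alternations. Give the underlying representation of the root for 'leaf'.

/tɔxud/

The root 'leaf' surfaces as [tɔxudo] and [tɔxut], with a stem-final [d] ~ [t] alternation.
But 'salt' keeps [t] in both environments ([rɔketo], [rɔket]), so there is no rule changing /t/ to [d] before the PST suffix.
The alternation reflects word-final obstruent devoicing: voiced obstruents become voiceless word-finally. /d/ is underlying.
So 'leaf' = /tɔxud/.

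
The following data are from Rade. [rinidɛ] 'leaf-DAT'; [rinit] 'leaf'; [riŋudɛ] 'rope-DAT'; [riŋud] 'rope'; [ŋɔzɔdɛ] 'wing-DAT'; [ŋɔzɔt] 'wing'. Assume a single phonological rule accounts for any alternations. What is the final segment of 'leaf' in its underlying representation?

In [rinidɛ] and [rinit] the final segment of 'leaf' alternates: [d] ~ [t].
But 'rope' keeps [d] in both environments ([riŋudɛ], [riŋud]), so there is no rule changing /d/ to [t] in isolation.
The alternation reflects intervocalic voicing: voiceless stops become voiced between vowels. /t/ is underlying.

/t/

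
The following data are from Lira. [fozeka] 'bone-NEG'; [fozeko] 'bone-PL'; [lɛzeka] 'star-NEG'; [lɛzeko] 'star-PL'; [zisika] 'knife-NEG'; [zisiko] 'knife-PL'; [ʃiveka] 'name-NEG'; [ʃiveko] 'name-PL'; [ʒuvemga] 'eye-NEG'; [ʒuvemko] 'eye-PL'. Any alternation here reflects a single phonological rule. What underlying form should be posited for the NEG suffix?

/-ga/

The NEG morpheme has two allomorphs, [-ga] and [-ka].
By contrast the PL suffix keeps its initial [k] throughout — that segment must be underlying.
So the underlying form is /-ga/, and voiced stops become voiceless after a vowel.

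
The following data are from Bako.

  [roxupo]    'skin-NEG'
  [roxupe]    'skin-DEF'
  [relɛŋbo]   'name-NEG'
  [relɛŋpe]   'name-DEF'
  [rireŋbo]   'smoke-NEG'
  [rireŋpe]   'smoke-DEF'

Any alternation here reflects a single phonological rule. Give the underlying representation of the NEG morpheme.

/-bo/

The NEG suffix surfaces as [-bo] and [-po], depending on the final segment of the stem.
By contrast the DEF suffix keeps its initial [p] throughout — that segment must be underlying.
So the underlying form is /-bo/, and voiced stops become voiceless after a vowel.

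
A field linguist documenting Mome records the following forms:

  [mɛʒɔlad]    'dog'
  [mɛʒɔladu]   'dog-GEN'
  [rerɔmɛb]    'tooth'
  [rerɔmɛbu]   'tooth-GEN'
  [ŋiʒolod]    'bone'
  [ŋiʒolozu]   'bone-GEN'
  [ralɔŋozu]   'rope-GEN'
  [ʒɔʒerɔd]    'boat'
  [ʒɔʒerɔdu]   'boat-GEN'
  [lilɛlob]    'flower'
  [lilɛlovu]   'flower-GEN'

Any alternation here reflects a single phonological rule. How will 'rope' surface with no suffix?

The root 'bone' surfaces as [ŋiʒolod] and [ŋiʒolozu], with a stem-final [d] ~ [z] alternation.
But 'dog' keeps [d] in both environments ([mɛʒɔlad], [mɛʒɔladu]), so there is no rule changing /d/ to [z] before the GEN suffix.
The alternation reflects word-final hardening: voiced fricatives become stops word-finally. /z/ is underlying.
The one attested form of 'rope', [ralɔŋozu], shows underlying /ralɔŋoz/. Applying the same rule word-finally gives [ralɔŋod].

[ralɔŋod]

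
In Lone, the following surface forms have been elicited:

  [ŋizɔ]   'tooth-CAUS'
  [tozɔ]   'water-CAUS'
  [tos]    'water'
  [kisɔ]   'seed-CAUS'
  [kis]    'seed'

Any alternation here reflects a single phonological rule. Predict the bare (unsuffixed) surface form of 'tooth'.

[ŋis]

In [tozɔ] and [tos] the final segment of 'water' alternates: [z] ~ [s].
The stem 'seed' ([kisɔ], [kis]) shows [s] unchanged in both environments, so [s] cannot be basic with [z] derived before the CAUS suffix.
Therefore /z/ is basic and [s] is derived by word-final obstruent devoicing (voiced obstruents become voiceless word-finally).
The one attested form of 'tooth', [ŋizɔ], shows underlying /ŋiz/. Applying the same rule word-finally gives [ŋis].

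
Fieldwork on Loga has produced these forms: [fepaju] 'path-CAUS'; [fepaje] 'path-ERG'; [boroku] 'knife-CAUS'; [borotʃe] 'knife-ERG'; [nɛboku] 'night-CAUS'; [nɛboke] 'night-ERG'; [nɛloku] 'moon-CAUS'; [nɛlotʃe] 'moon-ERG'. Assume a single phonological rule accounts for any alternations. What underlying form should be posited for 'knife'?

In [boroku] and [borotʃe] the final segment of 'knife' alternates: [k] ~ [tʃ].
But 'night' keeps [k] in both environments ([nɛboku], [nɛboke]), so there is no rule changing /k/ to [tʃ] before the ERG suffix.
Therefore /tʃ/ is basic and [k] is derived by depalatalization (palato-alveolar /tʃ/ becomes [k] when no front vowel follows).
So 'knife' = /borotʃ/.

/borotʃ/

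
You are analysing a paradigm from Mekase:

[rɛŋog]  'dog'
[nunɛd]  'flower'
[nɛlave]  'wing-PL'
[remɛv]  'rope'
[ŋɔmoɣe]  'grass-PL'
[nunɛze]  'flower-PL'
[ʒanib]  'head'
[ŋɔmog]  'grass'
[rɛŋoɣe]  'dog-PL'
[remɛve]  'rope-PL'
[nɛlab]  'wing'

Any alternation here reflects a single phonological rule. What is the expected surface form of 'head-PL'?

The root 'wing' surfaces as [nɛlab] and [nɛlave], with a stem-final [b] ~ [v] alternation.
Compare 'rope', with invariant [v] in [remɛv] and [remɛve]: an analysis with underlying /v/ and a rule producing [b] in isolation would wrongly predict alternation here too.
The underlying segment must be /b/; voiced stops become fricatives between vowels, yielding [v] there.
From [ʒanib] the stem 'head' is /ʒanib/; between vowels this yields [ʒanive].

[ʒanive]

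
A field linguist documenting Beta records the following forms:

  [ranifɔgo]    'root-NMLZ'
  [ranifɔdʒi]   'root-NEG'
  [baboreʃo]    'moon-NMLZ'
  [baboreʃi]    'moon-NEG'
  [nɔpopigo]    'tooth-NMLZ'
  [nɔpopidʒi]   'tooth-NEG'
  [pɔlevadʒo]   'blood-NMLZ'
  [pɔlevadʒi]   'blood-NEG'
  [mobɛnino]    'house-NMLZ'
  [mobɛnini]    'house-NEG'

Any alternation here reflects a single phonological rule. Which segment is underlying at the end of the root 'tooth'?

/g/

'tooth' shows [g] ~ [dʒ] at the end of the stem ([nɔpopigo] vs [nɔpopidʒi]).
Compare 'blood', with invariant [dʒ] in [pɔlevadʒo] and [pɔlevadʒi]: an analysis with underlying /dʒ/ and a rule producing [g] before the NMLZ suffix would wrongly predict alternation here too.
The alternation reflects palatalization before a front vowel: /g/ becomes palato-alveolar [dʒ] before a front vowel. /g/ is underlying.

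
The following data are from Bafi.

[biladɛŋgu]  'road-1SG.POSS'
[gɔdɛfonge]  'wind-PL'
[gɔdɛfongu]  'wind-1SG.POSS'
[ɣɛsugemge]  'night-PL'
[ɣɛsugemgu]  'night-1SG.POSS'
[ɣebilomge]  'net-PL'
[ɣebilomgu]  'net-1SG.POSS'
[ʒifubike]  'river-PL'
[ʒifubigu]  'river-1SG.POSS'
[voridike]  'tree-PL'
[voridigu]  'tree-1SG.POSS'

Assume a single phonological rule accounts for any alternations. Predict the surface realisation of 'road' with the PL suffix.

[biladɛŋge]

The PL suffix surfaces as [-ge] and [-ke], depending on the final segment of the stem.
The 1SG.POSS suffix, which begins with [g], is invariant after every stem; so [g] is not altered by any rule here.
The PL suffix is therefore /-ke/ underlyingly, with post-nasal voicing: voiceless stops become voiced after a nasal.
After 'road', which ends in a nasal, the suffix surfaces as [-ge], giving [biladɛŋge].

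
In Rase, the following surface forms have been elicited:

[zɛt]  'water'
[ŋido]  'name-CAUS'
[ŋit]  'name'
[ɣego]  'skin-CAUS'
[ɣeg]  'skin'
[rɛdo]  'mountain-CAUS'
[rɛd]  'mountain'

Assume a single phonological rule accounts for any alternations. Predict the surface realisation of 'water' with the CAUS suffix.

'name' shows [d] ~ [t] at the end of the stem ([ŋido] vs [ŋit]).
Compare 'mountain', with invariant [d] in [rɛdo] and [rɛd]: an analysis with underlying /d/ and a rule producing [t] in isolation would wrongly predict alternation here too.
Therefore /t/ is basic and [d] is derived by intervocalic voicing (voiceless stops become voiced between vowels).
From [zɛt] the stem 'water' is /zɛt/; between vowels this yields [zɛdo].

[zɛdo]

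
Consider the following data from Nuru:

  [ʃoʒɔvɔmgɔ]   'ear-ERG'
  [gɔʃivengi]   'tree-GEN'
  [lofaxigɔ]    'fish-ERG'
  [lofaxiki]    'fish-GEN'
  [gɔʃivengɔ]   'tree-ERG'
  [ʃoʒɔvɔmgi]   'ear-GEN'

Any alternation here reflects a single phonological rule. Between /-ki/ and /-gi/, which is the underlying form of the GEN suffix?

The GEN morpheme has two allomorphs, [-gi] and [-ki].
The ERG suffix, which begins with [g], is invariant after every stem; so [g] is not altered by any rule here.
So the underlying form is /-ki/, and voiceless stops become voiced after a nasal.

/-ki/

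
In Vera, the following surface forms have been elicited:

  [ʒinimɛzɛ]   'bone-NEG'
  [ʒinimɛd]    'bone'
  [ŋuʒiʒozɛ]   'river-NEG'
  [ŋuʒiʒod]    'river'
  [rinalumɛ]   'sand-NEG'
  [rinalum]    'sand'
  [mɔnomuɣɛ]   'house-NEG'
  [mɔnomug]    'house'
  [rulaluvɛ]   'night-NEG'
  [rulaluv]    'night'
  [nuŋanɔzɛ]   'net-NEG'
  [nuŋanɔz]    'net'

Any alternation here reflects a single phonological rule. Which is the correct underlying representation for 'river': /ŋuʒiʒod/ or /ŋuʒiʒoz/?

In [ŋuʒiʒozɛ] and [ŋuʒiʒod] the final segment of 'river' alternates: [z] ~ [d].
If /z/ were underlying and a rule turned it into [d] in isolation, 'net' would also alternate; but it has [z] in both [nuŋanɔzɛ] and [nuŋanɔz].
So /d/ is underlying, and a rule of intervocalic spirantization — voiced stops become fricatives between vowels — gives [z].

/ŋuʒiʒod/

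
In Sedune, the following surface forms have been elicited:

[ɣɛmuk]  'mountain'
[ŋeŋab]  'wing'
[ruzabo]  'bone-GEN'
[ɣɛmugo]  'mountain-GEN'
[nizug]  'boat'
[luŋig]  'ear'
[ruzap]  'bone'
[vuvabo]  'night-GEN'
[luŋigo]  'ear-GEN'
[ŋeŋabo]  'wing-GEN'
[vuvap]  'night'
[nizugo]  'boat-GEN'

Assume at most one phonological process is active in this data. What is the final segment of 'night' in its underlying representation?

/p/

The stem for 'night' ends in [p] in [vuvap] but [b] in [vuvabo].
But 'wing' keeps [b] in both environments ([ŋeŋab], [ŋeŋabo]), so there is no rule changing /b/ to [p] in isolation.
Therefore /p/ is basic and [b] is derived by intervocalic voicing (voiceless stops become voiced between vowels).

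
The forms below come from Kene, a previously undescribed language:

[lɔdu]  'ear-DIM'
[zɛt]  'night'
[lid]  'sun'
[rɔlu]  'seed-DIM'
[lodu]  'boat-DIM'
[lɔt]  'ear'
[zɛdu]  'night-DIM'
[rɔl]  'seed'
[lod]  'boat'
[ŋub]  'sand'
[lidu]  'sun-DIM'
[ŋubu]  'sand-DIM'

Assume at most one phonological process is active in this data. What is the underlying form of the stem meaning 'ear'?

The stem for 'ear' ends in [t] in [lɔt] but [d] in [lɔdu].
The stem 'boat' ([lod], [lodu]) shows [d] unchanged in both environments, so [d] cannot be basic with [t] derived in isolation.
So /t/ is underlying, and a rule of intervocalic voicing — voiceless stops become voiced between vowels — gives [d].
So 'ear' = /lɔt/.

/lɔt/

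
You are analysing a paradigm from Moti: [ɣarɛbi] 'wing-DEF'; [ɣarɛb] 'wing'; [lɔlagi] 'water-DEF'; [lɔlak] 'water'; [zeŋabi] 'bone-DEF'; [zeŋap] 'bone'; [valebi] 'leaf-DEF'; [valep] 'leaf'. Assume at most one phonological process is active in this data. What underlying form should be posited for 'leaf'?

/valep/

'leaf' shows [b] ~ [p] at the end of the stem ([valebi] vs [valep]).
The stem 'wing' ([ɣarɛbi], [ɣarɛb]) shows [b] unchanged in both environments, so [b] cannot be basic with [p] derived in isolation.
So /p/ is underlying, and a rule of intervocalic voicing — voiceless stops become voiced between vowels — gives [b].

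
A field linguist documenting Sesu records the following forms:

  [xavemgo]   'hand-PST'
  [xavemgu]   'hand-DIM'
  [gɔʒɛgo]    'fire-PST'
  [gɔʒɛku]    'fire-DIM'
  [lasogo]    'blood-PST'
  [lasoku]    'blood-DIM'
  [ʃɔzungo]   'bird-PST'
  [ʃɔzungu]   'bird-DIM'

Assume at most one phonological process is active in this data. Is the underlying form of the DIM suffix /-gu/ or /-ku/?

The DIM morpheme has two allomorphs, [-gu] and [-ku].
The PST suffix, which begins with [g], is invariant after every stem; so [g] is not altered by any rule here.
The DIM suffix is therefore /-ku/ underlyingly, with post-nasal voicing: voiceless stops become voiced after a nasal.

/-ku/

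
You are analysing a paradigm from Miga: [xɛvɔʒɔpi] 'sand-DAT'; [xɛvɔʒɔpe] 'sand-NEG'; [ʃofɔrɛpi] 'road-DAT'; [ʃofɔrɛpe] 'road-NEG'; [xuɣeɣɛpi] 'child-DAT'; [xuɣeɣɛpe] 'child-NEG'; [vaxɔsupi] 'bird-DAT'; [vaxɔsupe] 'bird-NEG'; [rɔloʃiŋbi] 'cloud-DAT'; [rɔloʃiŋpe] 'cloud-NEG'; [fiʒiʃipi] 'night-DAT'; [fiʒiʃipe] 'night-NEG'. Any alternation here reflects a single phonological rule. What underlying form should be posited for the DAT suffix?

The DAT morpheme has two allomorphs, [-bi] and [-pi].
The NEG suffix, which begins with [p], is invariant after every stem; so [p] is not altered by any rule here.
So the underlying form is /-bi/, and voiced stops become voiceless after a vowel.

/-bi/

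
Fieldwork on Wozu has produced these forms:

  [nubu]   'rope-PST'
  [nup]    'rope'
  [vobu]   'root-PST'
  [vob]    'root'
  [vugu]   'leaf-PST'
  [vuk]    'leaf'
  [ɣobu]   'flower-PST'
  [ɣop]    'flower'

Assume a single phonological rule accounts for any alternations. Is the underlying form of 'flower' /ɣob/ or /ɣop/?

'flower' shows [b] ~ [p] at the end of the stem ([ɣobu] vs [ɣop]).
If /b/ were underlying and a rule turned it into [p] in isolation, 'root' would also alternate; but it has [b] in both [vobu] and [vob].
Therefore /p/ is basic and [b] is derived by intervocalic voicing (voiceless stops become voiced between vowels).

/ɣop/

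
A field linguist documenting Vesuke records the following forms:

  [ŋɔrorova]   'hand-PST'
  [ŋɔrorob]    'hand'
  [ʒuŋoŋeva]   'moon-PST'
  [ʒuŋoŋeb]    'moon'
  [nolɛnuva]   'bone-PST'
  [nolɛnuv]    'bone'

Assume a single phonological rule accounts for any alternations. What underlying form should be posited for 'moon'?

In [ʒuŋoŋeva] and [ʒuŋoŋeb] the final segment of 'moon' alternates: [v] ~ [b].
If /v/ were underlying and a rule turned it into [b] in isolation, 'bone' would also alternate; but it has [v] in both [nolɛnuva] and [nolɛnuv].
The underlying segment must be /b/; voiced stops become fricatives between vowels, yielding [v] there.

/ʒuŋoŋeb/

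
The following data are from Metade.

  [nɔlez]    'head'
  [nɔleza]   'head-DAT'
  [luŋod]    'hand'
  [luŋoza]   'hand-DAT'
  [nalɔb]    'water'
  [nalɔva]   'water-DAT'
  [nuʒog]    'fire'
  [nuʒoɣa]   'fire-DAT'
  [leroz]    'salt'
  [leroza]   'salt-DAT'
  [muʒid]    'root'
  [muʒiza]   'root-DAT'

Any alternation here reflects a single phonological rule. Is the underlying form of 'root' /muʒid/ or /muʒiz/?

The root 'root' surfaces as [muʒid] and [muʒiza], with a stem-final [d] ~ [z] alternation.
Compare 'salt', with invariant [z] in [leroz] and [leroza]: an analysis with underlying /z/ and a rule producing [d] in isolation would wrongly predict alternation here too.
Therefore /d/ is basic and [z] is derived by intervocalic spirantization (voiced stops become fricatives between vowels).

/muʒid/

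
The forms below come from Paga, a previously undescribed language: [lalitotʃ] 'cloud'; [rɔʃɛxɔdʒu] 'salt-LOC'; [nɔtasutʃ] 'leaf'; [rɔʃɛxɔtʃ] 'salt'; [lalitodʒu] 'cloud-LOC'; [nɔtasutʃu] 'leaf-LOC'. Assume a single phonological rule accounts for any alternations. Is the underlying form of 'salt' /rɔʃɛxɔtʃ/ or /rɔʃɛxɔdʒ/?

'salt' shows [dʒ] ~ [tʃ] at the end of the stem ([rɔʃɛxɔdʒu] vs [rɔʃɛxɔtʃ]).
But 'leaf' keeps [tʃ] in both environments ([nɔtasutʃu], [nɔtasutʃ]), so there is no rule changing /tʃ/ to [dʒ] before the LOC suffix.
So /dʒ/ is underlying, and a rule of word-final obstruent devoicing — voiced obstruents become voiceless word-finally — gives [tʃ].

/rɔʃɛxɔdʒ/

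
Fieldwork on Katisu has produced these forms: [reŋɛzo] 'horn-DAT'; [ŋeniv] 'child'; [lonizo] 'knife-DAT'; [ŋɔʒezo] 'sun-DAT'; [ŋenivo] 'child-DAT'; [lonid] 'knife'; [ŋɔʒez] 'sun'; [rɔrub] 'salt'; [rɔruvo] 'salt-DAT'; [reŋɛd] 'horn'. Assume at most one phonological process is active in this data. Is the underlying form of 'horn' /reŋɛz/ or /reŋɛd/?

In [reŋɛzo] and [reŋɛd] the final segment of 'horn' alternates: [z] ~ [d].
Compare 'sun', with invariant [z] in [ŋɔʒezo] and [ŋɔʒez]: an analysis with underlying /z/ and a rule producing [d] in isolation would wrongly predict alternation here too.
So /d/ is underlying, and a rule of intervocalic spirantization — voiced stops become fricatives between vowels — gives [z].

/reŋɛd/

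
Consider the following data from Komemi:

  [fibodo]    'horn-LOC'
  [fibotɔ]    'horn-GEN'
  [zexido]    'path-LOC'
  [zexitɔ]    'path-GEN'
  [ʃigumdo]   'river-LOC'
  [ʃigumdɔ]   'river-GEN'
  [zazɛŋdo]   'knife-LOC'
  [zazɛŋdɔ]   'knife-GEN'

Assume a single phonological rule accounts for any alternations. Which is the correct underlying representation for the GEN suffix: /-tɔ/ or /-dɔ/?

The GEN suffix surfaces as [-dɔ] and [-tɔ], depending on the final segment of the stem.
The LOC suffix, which begins with [d], is invariant after every stem; so [d] is not altered by any rule here.
The GEN suffix is therefore /-tɔ/ underlyingly, with post-nasal voicing: voiceless stops become voiced after a nasal.

/-tɔ/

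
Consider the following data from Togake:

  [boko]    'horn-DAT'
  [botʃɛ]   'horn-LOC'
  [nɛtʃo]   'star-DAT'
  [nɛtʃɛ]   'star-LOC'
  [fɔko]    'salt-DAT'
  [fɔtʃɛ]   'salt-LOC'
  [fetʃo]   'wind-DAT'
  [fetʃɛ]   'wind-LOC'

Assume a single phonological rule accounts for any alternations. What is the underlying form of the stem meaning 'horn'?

/bok/

'horn' shows [k] ~ [tʃ] at the end of the stem ([boko] vs [botʃɛ]).
The stem 'wind' ([fetʃo], [fetʃɛ]) shows [tʃ] unchanged in both environments, so [tʃ] cannot be basic with [k] derived before the DAT suffix.
Therefore /k/ is basic and [tʃ] is derived by palatalization before a front vowel (/k/ becomes palato-alveolar [tʃ] before a front vowel).
So 'horn' = /bok/.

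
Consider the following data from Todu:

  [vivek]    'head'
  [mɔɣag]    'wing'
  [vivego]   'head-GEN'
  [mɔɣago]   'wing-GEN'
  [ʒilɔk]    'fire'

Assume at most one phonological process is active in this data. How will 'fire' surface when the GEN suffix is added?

The root 'head' surfaces as [vivego] and [vivek], with a stem-final [g] ~ [k] alternation.
The stem 'wing' ([mɔɣago], [mɔɣag]) shows [g] unchanged in both environments, so [g] cannot be basic with [k] derived in isolation.
The underlying segment must be /k/; voiceless stops become voiced between vowels, yielding [g] there.
From [ʒilɔk] the stem 'fire' is /ʒilɔk/; between vowels this yields [ʒilɔgo].

[ʒilɔgo]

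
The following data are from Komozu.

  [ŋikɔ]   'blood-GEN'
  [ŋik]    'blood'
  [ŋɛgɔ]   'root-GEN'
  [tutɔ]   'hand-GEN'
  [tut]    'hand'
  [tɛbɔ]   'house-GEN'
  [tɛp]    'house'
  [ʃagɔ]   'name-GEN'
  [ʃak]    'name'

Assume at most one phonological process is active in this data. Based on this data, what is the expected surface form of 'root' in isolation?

[ŋɛk]

The root 'name' surfaces as [ʃagɔ] and [ʃak], with a stem-final [g] ~ [k] alternation.
But 'blood' keeps [k] in both environments ([ŋikɔ], [ŋik]), so there is no rule changing /k/ to [g] before the GEN suffix.
Therefore /g/ is basic and [k] is derived by word-final obstruent devoicing (voiced obstruents become voiceless word-finally).
The one attested form of 'root', [ŋɛgɔ], shows underlying /ŋɛg/. Applying the same rule word-finally gives [ŋɛk].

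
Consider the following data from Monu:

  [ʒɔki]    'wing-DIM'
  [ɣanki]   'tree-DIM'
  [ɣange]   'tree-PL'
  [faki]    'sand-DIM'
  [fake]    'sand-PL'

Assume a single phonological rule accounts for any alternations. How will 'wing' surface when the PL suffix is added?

[ʒɔke]

The PL suffix surfaces as [-ge] and [-ke], depending on the final segment of the stem.
By contrast the DIM suffix keeps its initial [k] throughout — that segment must be underlying.
So the underlying form is /-ge/, and voiced stops become voiceless after a vowel.
After 'wing', which ends in a vowel, the suffix surfaces as [-ke], giving [ʒɔke].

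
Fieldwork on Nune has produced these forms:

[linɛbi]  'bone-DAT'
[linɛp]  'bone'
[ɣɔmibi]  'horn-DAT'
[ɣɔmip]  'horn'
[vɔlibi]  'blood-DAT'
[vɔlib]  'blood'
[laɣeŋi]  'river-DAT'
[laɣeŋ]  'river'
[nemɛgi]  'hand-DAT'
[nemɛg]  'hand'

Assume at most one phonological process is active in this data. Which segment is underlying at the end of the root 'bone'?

'bone' shows [b] ~ [p] at the end of the stem ([linɛbi] vs [linɛp]).
If /b/ were underlying and a rule turned it into [p] in isolation, 'blood' would also alternate; but it has [b] in both [vɔlibi] and [vɔlib].
So /p/ is underlying, and a rule of intervocalic voicing — voiceless stops become voiced between vowels — gives [b].

/p/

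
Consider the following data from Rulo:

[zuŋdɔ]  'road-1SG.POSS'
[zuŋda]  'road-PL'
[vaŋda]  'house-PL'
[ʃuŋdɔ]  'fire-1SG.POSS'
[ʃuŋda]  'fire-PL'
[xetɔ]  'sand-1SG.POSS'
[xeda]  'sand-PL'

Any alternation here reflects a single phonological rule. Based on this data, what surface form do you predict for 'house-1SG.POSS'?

The 1SG.POSS morpheme has two allomorphs, [-dɔ] and [-tɔ].
The PL suffix, which begins with [d], is invariant after every stem; so [d] is not altered by any rule here.
The 1SG.POSS suffix is therefore /-tɔ/ underlyingly, with post-nasal voicing: voiceless stops become voiced after a nasal.
After 'house', which ends in a nasal, the suffix surfaces as [-dɔ], giving [vaŋdɔ].

[vaŋdɔ]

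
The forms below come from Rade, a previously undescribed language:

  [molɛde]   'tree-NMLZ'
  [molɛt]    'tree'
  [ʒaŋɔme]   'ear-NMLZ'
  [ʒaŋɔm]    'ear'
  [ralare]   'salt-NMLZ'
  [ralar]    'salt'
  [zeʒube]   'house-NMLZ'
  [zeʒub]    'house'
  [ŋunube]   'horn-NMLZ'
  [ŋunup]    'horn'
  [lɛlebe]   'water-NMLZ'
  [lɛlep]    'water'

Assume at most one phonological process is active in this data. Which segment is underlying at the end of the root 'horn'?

The stem for 'horn' ends in [b] in [ŋunube] but [p] in [ŋunup].
If /b/ were underlying and a rule turned it into [p] in isolation, 'house' would also alternate; but it has [b] in both [zeʒube] and [zeʒub].
So /p/ is underlying, and a rule of intervocalic voicing — voiceless stops become voiced between vowels — gives [b].

/p/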